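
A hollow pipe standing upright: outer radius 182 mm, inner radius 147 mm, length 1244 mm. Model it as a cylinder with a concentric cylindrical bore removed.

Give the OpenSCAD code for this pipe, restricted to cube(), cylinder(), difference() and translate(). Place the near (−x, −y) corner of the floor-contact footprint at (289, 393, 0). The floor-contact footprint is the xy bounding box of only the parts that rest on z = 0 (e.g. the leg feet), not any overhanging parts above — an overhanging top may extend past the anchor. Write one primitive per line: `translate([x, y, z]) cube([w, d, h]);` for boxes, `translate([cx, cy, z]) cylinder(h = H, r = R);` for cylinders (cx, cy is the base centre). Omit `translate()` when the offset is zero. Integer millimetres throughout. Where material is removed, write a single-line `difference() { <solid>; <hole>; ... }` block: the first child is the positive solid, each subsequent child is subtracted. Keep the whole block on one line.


difference() { translate([471, 575, 0]) cylinder(h = 1244, r = 182); translate([471, 575, 0]) cylinder(h = 1244, r = 147); }


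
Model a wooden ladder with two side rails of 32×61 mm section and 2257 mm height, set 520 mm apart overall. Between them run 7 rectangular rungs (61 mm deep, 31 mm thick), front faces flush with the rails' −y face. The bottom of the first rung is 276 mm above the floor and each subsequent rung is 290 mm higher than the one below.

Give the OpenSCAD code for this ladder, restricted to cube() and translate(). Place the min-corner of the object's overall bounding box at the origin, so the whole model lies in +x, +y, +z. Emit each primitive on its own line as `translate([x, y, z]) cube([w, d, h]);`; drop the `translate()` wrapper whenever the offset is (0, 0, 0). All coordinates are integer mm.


cube([32, 61, 2257]);
translate([488, 0, 0]) cube([32, 61, 2257]);
translate([32, 0, 276]) cube([456, 61, 31]);
translate([32, 0, 566]) cube([456, 61, 31]);
translate([32, 0, 856]) cube([456, 61, 31]);
translate([32, 0, 1146]) cube([456, 61, 31]);
translate([32, 0, 1436]) cube([456, 61, 31]);
translate([32, 0, 1726]) cube([456, 61, 31]);
translate([32, 0, 2016]) cube([456, 61, 31]);


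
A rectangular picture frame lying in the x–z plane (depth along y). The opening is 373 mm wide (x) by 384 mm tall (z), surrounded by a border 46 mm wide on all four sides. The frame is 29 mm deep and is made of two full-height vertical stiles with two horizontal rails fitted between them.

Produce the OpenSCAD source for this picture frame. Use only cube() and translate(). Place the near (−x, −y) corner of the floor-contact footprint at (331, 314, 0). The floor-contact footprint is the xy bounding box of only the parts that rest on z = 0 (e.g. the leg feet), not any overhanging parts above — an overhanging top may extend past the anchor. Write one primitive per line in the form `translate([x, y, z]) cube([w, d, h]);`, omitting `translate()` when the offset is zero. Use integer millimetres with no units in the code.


translate([331, 314, 0]) cube([46, 29, 476]);
translate([750, 314, 0]) cube([46, 29, 476]);
translate([377, 314, 0]) cube([373, 29, 46]);
translate([377, 314, 430]) cube([373, 29, 46]);


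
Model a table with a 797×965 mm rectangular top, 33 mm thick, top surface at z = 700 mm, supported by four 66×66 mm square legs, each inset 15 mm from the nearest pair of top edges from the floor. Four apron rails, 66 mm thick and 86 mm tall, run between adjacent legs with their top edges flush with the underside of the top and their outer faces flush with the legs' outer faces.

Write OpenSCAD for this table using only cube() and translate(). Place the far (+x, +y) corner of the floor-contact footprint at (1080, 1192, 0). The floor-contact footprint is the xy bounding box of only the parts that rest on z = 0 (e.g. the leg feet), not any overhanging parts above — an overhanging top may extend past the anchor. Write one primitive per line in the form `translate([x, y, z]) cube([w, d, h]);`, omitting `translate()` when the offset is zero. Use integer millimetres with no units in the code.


// leg_h = 700 - 33 = 667
// apron z = 667 - 86 = 581
translate([298, 242, 667]) cube([797, 965, 33]);
translate([313, 257, 0]) cube([66, 66, 667]);
translate([1014, 257, 0]) cube([66, 66, 667]);
translate([313, 1126, 0]) cube([66, 66, 667]);
translate([1014, 1126, 0]) cube([66, 66, 667]);
translate([379, 257, 581]) cube([635, 66, 86]);
translate([379, 1126, 581]) cube([635, 66, 86]);
translate([313, 323, 581]) cube([66, 803, 86]);
translate([1014, 323, 581]) cube([66, 803, 86]);


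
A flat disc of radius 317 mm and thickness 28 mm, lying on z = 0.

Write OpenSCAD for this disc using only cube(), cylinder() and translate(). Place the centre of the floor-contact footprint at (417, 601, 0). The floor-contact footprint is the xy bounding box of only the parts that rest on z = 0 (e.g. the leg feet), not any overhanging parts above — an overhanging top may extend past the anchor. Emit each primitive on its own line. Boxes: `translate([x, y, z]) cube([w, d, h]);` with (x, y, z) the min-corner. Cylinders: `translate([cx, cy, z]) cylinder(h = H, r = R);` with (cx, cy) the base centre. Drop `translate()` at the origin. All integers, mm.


translate([417, 601, 0]) cylinder(h = 28, r = 317);


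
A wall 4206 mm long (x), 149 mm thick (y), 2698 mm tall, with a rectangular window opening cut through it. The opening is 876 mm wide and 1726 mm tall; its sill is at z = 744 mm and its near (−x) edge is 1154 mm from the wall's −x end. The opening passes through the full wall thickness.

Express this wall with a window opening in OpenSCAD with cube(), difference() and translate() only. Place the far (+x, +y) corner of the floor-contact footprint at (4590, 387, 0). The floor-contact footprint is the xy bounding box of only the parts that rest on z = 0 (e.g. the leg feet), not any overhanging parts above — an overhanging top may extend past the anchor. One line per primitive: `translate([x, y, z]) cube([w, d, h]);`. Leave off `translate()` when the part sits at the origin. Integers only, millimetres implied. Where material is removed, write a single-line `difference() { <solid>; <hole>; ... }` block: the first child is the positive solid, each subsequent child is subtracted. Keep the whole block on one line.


difference() { translate([384, 238, 0]) cube([4206, 149, 2698]); translate([1538, 238, 744]) cube([876, 149, 1726]); }


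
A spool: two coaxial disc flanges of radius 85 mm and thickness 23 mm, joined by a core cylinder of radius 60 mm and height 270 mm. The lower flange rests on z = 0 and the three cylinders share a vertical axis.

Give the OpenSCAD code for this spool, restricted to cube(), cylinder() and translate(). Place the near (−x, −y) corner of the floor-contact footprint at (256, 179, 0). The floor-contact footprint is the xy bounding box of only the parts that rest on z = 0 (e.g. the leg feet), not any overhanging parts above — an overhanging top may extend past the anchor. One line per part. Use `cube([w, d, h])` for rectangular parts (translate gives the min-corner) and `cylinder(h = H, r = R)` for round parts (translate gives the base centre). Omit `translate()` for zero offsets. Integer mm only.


translate([341, 264, 0]) cylinder(h = 23, r = 85);
translate([341, 264, 23]) cylinder(h = 270, r = 60);
translate([341, 264, 293]) cylinder(h = 23, r = 85);


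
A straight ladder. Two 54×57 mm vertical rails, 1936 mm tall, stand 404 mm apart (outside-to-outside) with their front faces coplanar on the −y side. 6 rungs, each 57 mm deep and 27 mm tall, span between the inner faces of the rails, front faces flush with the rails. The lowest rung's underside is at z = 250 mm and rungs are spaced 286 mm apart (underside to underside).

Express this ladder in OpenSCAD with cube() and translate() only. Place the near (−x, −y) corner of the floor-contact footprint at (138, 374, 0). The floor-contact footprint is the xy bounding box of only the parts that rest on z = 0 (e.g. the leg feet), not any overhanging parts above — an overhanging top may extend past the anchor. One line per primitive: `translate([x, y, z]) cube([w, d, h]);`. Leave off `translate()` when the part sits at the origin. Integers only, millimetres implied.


translate([138, 374, 0]) cube([54, 57, 1936]);
translate([488, 374, 0]) cube([54, 57, 1936]);
translate([192, 374, 250]) cube([296, 57, 27]);
translate([192, 374, 536]) cube([296, 57, 27]);
translate([192, 374, 822]) cube([296, 57, 27]);
translate([192, 374, 1108]) cube([296, 57, 27]);
translate([192, 374, 1394]) cube([296, 57, 27]);
translate([192, 374, 1680]) cube([296, 57, 27]);


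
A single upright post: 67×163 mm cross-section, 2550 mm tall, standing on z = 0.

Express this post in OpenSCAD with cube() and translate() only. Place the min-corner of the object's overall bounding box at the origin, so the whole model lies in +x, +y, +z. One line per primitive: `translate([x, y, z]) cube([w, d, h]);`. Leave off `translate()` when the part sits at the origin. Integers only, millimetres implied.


cube([67, 163, 2550]);


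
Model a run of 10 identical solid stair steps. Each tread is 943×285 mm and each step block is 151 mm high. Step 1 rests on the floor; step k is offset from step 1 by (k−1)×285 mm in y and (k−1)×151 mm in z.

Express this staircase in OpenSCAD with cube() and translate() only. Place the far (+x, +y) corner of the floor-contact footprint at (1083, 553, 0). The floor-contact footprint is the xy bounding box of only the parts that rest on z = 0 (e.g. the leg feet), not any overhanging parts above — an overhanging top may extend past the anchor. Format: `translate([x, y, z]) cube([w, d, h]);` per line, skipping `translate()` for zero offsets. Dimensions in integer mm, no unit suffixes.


translate([140, 268, 0]) cube([943, 285, 151]);
translate([140, 553, 151]) cube([943, 285, 151]);
translate([140, 838, 302]) cube([943, 285, 151]);
translate([140, 1123, 453]) cube([943, 285, 151]);
translate([140, 1408, 604]) cube([943, 285, 151]);
translate([140, 1693, 755]) cube([943, 285, 151]);
translate([140, 1978, 906]) cube([943, 285, 151]);
translate([140, 2263, 1057]) cube([943, 285, 151]);
translate([140, 2548, 1208]) cube([943, 285, 151]);
translate([140, 2833, 1359]) cube([943, 285, 151]);


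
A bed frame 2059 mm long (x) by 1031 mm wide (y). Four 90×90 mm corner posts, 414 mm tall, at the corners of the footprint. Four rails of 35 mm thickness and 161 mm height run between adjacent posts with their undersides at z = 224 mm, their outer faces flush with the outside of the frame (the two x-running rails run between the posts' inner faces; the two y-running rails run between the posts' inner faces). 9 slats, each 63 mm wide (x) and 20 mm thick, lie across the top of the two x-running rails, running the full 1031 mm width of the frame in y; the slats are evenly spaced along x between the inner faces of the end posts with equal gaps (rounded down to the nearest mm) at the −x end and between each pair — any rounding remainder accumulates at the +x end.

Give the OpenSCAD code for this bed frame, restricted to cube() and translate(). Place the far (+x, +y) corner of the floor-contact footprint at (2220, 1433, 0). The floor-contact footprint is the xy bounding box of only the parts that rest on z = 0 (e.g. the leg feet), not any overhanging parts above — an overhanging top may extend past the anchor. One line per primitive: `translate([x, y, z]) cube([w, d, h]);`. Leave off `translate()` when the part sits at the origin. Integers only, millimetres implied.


// slat z = rail_z + rail_h = 224 + 161 = 385
// slat gap = ⌊(1879 − 9·63) / 10⌋ = 131
translate([161, 402, 0]) cube([90, 90, 414]);
translate([161, 1343, 0]) cube([90, 90, 414]);
translate([2130, 402, 0]) cube([90, 90, 414]);
translate([2130, 1343, 0]) cube([90, 90, 414]);
translate([251, 402, 224]) cube([1879, 35, 161]);
translate([251, 1398, 224]) cube([1879, 35, 161]);
translate([161, 492, 224]) cube([35, 851, 161]);
translate([2185, 492, 224]) cube([35, 851, 161]);
translate([382, 402, 385]) cube([63, 1031, 20]);
translate([576, 402, 385]) cube([63, 1031, 20]);
translate([770, 402, 385]) cube([63, 1031, 20]);
translate([964, 402, 385]) cube([63, 1031, 20]);
translate([1158, 402, 385]) cube([63, 1031, 20]);
translate([1352, 402, 385]) cube([63, 1031, 20]);
translate([1546, 402, 385]) cube([63, 1031, 20]);
translate([1740, 402, 385]) cube([63, 1031, 20]);
translate([1934, 402, 385]) cube([63, 1031, 20]);


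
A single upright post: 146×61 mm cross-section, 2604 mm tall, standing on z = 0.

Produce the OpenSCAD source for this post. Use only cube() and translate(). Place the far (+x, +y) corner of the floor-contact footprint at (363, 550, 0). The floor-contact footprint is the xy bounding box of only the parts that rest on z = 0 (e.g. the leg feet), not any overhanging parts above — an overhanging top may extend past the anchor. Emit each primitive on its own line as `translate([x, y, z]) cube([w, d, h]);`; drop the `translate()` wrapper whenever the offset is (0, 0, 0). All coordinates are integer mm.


translate([217, 489, 0]) cube([146, 61, 2604]);


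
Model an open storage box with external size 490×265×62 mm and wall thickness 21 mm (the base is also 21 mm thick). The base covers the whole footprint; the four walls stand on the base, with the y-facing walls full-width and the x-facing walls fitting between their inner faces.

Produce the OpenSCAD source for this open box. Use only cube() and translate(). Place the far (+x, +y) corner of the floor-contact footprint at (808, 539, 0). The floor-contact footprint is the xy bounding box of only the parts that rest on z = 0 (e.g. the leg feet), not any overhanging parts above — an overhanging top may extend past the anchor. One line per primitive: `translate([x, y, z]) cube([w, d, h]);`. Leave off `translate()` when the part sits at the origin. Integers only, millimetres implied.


translate([318, 274, 0]) cube([490, 265, 21]);
translate([318, 274, 21]) cube([490, 21, 41]);
translate([318, 518, 21]) cube([490, 21, 41]);
translate([318, 295, 21]) cube([21, 223, 41]);
translate([787, 295, 21]) cube([21, 223, 41]);


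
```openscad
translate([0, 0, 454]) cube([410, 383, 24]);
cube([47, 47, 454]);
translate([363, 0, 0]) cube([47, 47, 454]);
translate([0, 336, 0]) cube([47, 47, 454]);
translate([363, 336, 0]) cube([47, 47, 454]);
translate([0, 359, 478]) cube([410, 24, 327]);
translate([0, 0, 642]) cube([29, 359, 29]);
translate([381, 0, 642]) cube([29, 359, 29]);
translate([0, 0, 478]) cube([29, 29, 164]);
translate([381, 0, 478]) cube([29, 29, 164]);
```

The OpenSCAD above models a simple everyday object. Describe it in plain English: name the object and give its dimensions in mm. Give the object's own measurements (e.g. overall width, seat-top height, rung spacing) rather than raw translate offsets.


A chair. The seat is a 410×383×24 mm slab with its top at z = 478 mm, on four 47×47 mm corner legs (flush with the seat edges, standing on z = 0). A flat backrest 24 mm thick, 327 mm tall, spans the full seat width and rises from the seat top along its +y edge, rear face flush with the rear of the seat. Two armrests of 29×29 mm section run along each side from the seat's front edge to the front of the backrest, top faces 193 mm above the seat top and outer faces flush with the seat's x-edges; a 29×29 mm post under the front of each armrest stands on the seat at the front corner.


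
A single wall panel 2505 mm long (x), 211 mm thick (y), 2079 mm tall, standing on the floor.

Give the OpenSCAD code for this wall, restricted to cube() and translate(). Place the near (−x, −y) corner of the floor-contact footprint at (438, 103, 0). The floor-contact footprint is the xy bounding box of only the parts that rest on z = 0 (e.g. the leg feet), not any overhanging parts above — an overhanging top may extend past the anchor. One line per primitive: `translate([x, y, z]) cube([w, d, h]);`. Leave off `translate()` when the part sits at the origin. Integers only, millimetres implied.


translate([438, 103, 0]) cube([2505, 211, 2079]);


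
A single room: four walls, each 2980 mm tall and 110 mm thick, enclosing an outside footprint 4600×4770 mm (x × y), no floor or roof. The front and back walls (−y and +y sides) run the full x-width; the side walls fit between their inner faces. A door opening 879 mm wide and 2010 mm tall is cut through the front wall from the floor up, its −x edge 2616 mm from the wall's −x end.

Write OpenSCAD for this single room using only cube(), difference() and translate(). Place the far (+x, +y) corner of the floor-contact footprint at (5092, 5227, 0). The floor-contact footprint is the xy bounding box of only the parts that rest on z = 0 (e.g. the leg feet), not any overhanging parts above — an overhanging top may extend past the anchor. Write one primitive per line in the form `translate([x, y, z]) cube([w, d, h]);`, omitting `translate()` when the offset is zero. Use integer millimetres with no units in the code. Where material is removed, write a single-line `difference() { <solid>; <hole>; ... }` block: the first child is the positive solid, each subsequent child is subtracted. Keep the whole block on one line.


difference() { translate([492, 457, 0]) cube([4600, 110, 2980]); translate([3108, 457, 0]) cube([879, 110, 2010]); }
translate([492, 5117, 0]) cube([4600, 110, 2980]);
translate([492, 567, 0]) cube([110, 4550, 2980]);
translate([4982, 567, 0]) cube([110, 4550, 2980]);


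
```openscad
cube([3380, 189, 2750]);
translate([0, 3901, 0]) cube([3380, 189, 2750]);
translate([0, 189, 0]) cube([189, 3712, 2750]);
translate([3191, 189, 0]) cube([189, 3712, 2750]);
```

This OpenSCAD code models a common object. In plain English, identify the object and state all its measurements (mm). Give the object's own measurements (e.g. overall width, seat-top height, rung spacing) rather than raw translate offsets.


The wall frame of a small rectangular building: four walls, each 2750 mm tall and 189 mm thick, enclosing a footprint 3380 mm (x) by 4090 mm (y) outside-to-outside, with no floor or roof. The front and back walls (the −y and +y sides) span the full width; the two side walls fit between them.


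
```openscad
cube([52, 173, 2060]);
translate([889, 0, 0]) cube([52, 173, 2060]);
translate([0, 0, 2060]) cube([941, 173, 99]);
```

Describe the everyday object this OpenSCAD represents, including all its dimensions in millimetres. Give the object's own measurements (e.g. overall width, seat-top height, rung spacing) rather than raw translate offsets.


A door frame. The clear opening is 837 mm wide and 2060 mm high. Two 52 mm wide jambs, 173 mm deep, stand either side of the opening from the floor to the top of the opening. A 99 mm thick head sits across the top of both jambs, spanning the full outside width of the frame.


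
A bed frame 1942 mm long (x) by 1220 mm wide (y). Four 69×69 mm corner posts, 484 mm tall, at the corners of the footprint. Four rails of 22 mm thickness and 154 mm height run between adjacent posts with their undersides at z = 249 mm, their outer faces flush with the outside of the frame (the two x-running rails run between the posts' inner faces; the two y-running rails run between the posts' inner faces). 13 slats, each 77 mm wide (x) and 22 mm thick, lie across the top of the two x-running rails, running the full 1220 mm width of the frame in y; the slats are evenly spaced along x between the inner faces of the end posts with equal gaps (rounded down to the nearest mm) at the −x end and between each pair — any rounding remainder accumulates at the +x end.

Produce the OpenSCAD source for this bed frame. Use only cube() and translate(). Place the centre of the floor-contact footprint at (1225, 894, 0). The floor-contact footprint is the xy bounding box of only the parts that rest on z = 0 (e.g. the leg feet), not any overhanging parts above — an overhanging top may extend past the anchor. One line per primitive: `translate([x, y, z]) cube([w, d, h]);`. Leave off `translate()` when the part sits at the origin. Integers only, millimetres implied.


translate([254, 284, 0]) cube([69, 69, 484]);
translate([254, 1435, 0]) cube([69, 69, 484]);
translate([2127, 284, 0]) cube([69, 69, 484]);
translate([2127, 1435, 0]) cube([69, 69, 484]);
translate([323, 284, 249]) cube([1804, 22, 154]);
translate([323, 1482, 249]) cube([1804, 22, 154]);
translate([254, 353, 249]) cube([22, 1082, 154]);
translate([2174, 353, 249]) cube([22, 1082, 154]);
translate([380, 284, 403]) cube([77, 1220, 22]);
translate([514, 284, 403]) cube([77, 1220, 22]);
translate([648, 284, 403]) cube([77, 1220, 22]);
translate([782, 284, 403]) cube([77, 1220, 22]);
translate([916, 284, 403]) cube([77, 1220, 22]);
translate([1050, 284, 403]) cube([77, 1220, 22]);
translate([1184, 284, 403]) cube([77, 1220, 22]);
translate([1318, 284, 403]) cube([77, 1220, 22]);
translate([1452, 284, 403]) cube([77, 1220, 22]);
translate([1586, 284, 403]) cube([77, 1220, 22]);
translate([1720, 284, 403]) cube([77, 1220, 22]);
translate([1854, 284, 403]) cube([77, 1220, 22]);
translate([1988, 284, 403]) cube([77, 1220, 22]);


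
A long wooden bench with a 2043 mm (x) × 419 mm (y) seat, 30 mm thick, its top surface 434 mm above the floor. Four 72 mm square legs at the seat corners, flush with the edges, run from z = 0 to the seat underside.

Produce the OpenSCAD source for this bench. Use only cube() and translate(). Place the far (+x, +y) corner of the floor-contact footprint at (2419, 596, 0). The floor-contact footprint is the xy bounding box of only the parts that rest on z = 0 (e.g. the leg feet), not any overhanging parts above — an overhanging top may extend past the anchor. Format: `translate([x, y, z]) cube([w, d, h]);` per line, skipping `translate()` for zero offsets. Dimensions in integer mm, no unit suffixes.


// leg_h = 434 − 30 = 404
translate([376, 177, 404]) cube([2043, 419, 30]);
translate([376, 177, 0]) cube([72, 72, 404]);
translate([376, 524, 0]) cube([72, 72, 404]);
translate([2347, 177, 0]) cube([72, 72, 404]);
translate([2347, 524, 0]) cube([72, 72, 404]);


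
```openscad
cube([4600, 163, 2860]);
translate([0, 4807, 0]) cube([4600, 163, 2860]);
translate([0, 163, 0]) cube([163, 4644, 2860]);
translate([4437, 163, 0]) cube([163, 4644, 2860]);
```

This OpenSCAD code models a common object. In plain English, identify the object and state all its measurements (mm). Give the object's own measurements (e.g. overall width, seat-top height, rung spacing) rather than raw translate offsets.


The wall frame of a small rectangular building: four walls, each 2860 mm tall and 163 mm thick, enclosing a footprint 4600 mm (x) by 4970 mm (y) outside-to-outside, with no floor or roof. The front and back walls (the −y and +y sides) span the full width; the two side walls fit between them.


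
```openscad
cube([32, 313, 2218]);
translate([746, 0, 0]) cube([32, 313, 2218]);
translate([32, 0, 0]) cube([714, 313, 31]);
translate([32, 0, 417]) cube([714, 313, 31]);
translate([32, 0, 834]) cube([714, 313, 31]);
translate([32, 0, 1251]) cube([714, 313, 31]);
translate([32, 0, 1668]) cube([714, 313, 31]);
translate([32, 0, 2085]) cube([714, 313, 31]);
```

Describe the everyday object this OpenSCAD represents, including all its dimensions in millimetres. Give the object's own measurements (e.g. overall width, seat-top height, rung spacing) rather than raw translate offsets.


An open bookshelf. Two side panels, each 32 mm thick, 313 mm deep and 2218 mm tall, stand 778 mm apart (outside-to-outside). Between them sit 6 shelves, each 31 mm thick and 313 mm deep, spanning the full gap between the sides. The bottom shelf rests on the floor (its underside at z = 0) and the clear gap between one shelf's top and the next shelf's underside is 386 mm.


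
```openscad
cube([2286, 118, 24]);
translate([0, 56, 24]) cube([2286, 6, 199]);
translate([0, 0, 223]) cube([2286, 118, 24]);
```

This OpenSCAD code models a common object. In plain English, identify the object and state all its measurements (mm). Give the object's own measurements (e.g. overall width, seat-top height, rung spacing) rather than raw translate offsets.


An I-beam lying along x, 2286 mm long. Overall section height 247 mm. Two flanges 118 mm wide (y) and 24 mm thick, one on the floor and one at the top; a web 6 mm thick runs between them, centred on the flange width.


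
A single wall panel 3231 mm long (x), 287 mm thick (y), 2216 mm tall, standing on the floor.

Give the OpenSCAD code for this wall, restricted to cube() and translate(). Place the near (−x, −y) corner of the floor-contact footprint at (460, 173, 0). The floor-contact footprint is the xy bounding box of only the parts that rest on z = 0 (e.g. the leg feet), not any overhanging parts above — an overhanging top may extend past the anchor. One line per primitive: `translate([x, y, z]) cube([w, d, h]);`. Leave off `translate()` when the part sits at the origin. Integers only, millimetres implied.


translate([460, 173, 0]) cube([3231, 287, 2216]);


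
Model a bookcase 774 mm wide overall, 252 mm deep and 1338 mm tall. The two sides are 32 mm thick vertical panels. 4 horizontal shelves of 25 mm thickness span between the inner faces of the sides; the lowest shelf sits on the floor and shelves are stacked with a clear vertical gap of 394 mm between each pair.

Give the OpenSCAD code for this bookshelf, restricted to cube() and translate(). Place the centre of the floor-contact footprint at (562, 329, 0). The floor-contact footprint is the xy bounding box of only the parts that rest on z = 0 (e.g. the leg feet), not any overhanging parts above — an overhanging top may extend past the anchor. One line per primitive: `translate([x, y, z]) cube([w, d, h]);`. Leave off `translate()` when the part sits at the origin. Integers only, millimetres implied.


translate([175, 203, 0]) cube([32, 252, 1338]);
translate([917, 203, 0]) cube([32, 252, 1338]);
translate([207, 203, 0]) cube([710, 252, 25]);
translate([207, 203, 419]) cube([710, 252, 25]);
translate([207, 203, 838]) cube([710, 252, 25]);
translate([207, 203, 1257]) cube([710, 252, 25]);


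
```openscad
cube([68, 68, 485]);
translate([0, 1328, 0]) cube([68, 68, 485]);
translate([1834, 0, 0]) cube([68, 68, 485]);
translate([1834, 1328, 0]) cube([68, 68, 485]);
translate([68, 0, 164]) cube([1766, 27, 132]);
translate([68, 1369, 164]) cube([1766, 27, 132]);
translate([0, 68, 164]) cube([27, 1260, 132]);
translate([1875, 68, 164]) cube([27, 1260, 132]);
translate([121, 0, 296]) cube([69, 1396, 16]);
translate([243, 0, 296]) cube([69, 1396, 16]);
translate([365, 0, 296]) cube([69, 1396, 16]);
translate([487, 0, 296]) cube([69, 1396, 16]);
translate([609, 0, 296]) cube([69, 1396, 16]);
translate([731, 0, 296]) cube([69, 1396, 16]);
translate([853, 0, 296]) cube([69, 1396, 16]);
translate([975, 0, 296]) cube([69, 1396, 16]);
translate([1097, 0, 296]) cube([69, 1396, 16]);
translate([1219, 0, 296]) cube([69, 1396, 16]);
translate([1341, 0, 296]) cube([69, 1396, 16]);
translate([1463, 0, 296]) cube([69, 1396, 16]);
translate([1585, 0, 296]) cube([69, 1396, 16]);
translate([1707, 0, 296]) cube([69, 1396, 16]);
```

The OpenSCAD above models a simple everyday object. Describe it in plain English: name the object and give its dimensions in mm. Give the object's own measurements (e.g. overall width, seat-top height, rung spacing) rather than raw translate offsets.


A bed frame 1902 mm long (x) by 1396 mm wide (y). Four 68×68 mm corner posts, 485 mm tall, at the corners of the footprint. Four rails of 27 mm thickness and 132 mm height run between adjacent posts with their undersides at z = 164 mm, their outer faces flush with the outside of the frame (the two x-running rails run between the posts' inner faces; the two y-running rails run between the posts' inner faces). 14 slats, each 69 mm wide (x) and 16 mm thick, lie across the top of the two x-running rails, running the full 1396 mm width of the frame in y; along x they sit between the end posts with a 53 mm gap after the −x posts and between neighbouring slats, leaving 58 mm before the +x posts.


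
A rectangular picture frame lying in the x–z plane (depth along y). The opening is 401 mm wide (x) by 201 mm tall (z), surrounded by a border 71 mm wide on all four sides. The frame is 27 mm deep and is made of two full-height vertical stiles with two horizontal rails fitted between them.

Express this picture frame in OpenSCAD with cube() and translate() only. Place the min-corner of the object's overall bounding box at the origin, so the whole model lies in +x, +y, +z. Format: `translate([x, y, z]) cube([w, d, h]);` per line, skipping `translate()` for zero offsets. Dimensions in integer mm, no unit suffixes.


cube([71, 27, 343]);
translate([472, 0, 0]) cube([71, 27, 343]);
translate([71, 0, 0]) cube([401, 27, 71]);
translate([71, 0, 272]) cube([401, 27, 71]);


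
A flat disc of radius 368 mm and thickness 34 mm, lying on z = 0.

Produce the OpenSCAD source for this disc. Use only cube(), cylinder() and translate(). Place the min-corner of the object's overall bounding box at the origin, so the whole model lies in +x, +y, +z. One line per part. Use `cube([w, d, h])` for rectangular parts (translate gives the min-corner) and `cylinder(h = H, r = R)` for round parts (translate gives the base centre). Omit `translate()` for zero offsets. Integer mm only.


translate([368, 368, 0]) cylinder(h = 34, r = 368);


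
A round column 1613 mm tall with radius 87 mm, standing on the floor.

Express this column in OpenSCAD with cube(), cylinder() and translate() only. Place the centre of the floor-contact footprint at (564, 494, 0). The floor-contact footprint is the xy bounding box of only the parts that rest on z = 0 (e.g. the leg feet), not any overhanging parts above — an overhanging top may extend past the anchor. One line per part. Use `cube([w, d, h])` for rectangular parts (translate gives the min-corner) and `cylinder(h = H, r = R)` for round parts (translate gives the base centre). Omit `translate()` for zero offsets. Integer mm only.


translate([564, 494, 0]) cylinder(h = 1613, r = 87);


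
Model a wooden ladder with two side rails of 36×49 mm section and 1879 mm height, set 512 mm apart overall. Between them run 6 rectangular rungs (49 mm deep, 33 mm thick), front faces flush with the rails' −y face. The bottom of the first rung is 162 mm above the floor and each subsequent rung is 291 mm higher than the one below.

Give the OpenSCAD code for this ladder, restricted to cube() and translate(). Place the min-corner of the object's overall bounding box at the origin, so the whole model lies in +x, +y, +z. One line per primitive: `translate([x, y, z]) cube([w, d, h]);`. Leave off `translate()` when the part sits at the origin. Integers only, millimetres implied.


cube([36, 49, 1879]);
translate([476, 0, 0]) cube([36, 49, 1879]);
translate([36, 0, 162]) cube([440, 49, 33]);
translate([36, 0, 453]) cube([440, 49, 33]);
translate([36, 0, 744]) cube([440, 49, 33]);
translate([36, 0, 1035]) cube([440, 49, 33]);
translate([36, 0, 1326]) cube([440, 49, 33]);
translate([36, 0, 1617]) cube([440, 49, 33]);


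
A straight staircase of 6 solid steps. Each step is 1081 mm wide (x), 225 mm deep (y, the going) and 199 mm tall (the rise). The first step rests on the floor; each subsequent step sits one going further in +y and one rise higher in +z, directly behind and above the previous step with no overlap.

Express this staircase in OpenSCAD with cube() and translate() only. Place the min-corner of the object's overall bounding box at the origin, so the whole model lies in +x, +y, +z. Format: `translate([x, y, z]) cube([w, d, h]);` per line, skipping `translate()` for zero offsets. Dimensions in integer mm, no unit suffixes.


cube([1081, 225, 199]);
translate([0, 225, 199]) cube([1081, 225, 199]);
translate([0, 450, 398]) cube([1081, 225, 199]);
translate([0, 675, 597]) cube([1081, 225, 199]);
translate([0, 900, 796]) cube([1081, 225, 199]);
translate([0, 1125, 995]) cube([1081, 225, 199]);


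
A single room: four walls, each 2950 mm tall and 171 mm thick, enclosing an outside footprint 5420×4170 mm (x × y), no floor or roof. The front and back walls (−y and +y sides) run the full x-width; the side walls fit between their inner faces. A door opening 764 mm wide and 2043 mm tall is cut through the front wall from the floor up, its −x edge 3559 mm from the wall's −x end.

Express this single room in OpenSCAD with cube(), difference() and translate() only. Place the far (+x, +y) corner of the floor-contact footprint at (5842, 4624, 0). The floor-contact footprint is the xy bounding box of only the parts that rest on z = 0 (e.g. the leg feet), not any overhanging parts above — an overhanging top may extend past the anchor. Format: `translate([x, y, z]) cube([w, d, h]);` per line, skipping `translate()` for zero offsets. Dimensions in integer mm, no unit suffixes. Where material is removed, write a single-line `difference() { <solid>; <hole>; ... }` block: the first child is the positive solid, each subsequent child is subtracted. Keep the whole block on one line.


difference() { translate([422, 454, 0]) cube([5420, 171, 2950]); translate([3981, 454, 0]) cube([764, 171, 2043]); }
translate([422, 4453, 0]) cube([5420, 171, 2950]);
translate([422, 625, 0]) cube([171, 3828, 2950]);
translate([5671, 625, 0]) cube([171, 3828, 2950]);


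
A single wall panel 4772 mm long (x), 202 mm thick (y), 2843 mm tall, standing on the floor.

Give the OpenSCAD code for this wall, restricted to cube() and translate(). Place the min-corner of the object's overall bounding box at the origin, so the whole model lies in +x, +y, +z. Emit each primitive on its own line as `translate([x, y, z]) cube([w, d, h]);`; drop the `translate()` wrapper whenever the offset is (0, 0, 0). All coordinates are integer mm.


cube([4772, 202, 2843]);


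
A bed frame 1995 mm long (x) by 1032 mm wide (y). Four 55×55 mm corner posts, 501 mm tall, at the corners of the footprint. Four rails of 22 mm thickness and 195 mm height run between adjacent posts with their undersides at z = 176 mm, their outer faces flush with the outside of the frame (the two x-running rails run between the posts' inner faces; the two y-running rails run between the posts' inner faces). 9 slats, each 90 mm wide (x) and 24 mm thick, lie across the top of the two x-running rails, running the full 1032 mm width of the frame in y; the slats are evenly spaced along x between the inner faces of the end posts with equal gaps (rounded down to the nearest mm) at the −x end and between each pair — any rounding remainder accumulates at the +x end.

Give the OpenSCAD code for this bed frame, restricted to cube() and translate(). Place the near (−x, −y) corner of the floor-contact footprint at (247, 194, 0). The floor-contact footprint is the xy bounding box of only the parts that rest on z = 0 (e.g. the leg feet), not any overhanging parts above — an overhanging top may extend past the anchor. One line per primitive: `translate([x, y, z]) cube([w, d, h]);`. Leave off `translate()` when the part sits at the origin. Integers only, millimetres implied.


translate([247, 194, 0]) cube([55, 55, 501]);
translate([247, 1171, 0]) cube([55, 55, 501]);
translate([2187, 194, 0]) cube([55, 55, 501]);
translate([2187, 1171, 0]) cube([55, 55, 501]);
translate([302, 194, 176]) cube([1885, 22, 195]);
translate([302, 1204, 176]) cube([1885, 22, 195]);
translate([247, 249, 176]) cube([22, 922, 195]);
translate([2220, 249, 176]) cube([22, 922, 195]);
translate([409, 194, 371]) cube([90, 1032, 24]);
translate([606, 194, 371]) cube([90, 1032, 24]);
translate([803, 194, 371]) cube([90, 1032, 24]);
translate([1000, 194, 371]) cube([90, 1032, 24]);
translate([1197, 194, 371]) cube([90, 1032, 24]);
translate([1394, 194, 371]) cube([90, 1032, 24]);
translate([1591, 194, 371]) cube([90, 1032, 24]);
translate([1788, 194, 371]) cube([90, 1032, 24]);
translate([1985, 194, 371]) cube([90, 1032, 24]);


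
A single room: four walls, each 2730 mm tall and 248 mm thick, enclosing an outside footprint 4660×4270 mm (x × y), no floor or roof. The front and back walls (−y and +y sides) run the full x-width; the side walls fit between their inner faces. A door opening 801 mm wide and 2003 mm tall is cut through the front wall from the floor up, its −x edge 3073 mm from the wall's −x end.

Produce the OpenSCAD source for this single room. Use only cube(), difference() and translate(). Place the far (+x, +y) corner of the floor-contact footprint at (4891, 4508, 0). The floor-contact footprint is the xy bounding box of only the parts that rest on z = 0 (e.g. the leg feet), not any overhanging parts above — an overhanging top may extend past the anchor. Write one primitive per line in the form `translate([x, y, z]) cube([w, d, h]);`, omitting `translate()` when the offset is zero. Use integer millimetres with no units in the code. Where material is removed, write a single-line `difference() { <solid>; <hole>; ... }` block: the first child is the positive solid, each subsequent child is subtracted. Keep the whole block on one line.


difference() { translate([231, 238, 0]) cube([4660, 248, 2730]); translate([3304, 238, 0]) cube([801, 248, 2003]); }
translate([231, 4260, 0]) cube([4660, 248, 2730]);
translate([231, 486, 0]) cube([248, 3774, 2730]);
translate([4643, 486, 0]) cube([248, 3774, 2730]);


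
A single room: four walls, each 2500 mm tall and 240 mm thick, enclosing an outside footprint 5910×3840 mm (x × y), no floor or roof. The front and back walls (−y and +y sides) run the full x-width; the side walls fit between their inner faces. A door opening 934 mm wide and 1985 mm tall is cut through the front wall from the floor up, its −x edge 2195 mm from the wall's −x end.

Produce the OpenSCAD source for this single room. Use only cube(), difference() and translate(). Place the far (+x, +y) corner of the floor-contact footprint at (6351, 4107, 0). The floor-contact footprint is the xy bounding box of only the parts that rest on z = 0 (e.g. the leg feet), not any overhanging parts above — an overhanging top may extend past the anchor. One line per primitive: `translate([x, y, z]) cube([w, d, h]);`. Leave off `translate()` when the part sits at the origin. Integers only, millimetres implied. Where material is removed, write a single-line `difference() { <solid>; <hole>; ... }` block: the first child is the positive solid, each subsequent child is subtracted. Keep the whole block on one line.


difference() { translate([441, 267, 0]) cube([5910, 240, 2500]); translate([2636, 267, 0]) cube([934, 240, 1985]); }
translate([441, 3867, 0]) cube([5910, 240, 2500]);
translate([441, 507, 0]) cube([240, 3360, 2500]);
translate([6111, 507, 0]) cube([240, 3360, 2500]);


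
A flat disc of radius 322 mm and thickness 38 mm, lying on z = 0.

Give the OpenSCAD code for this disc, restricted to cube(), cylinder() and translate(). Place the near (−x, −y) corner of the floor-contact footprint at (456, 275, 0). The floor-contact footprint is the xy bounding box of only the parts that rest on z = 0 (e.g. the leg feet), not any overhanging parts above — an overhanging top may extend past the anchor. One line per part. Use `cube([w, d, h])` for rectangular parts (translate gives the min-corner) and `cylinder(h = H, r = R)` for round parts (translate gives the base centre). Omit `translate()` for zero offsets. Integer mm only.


translate([778, 597, 0]) cylinder(h = 38, r = 322);


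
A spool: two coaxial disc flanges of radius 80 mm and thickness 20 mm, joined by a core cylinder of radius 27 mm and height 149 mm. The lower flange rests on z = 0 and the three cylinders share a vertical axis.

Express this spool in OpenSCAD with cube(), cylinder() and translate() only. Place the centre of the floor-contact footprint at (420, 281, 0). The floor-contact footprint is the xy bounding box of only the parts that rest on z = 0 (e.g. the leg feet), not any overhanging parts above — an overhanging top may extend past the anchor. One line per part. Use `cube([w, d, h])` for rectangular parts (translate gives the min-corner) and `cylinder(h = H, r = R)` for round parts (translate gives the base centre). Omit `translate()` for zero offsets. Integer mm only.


translate([420, 281, 0]) cylinder(h = 20, r = 80);
translate([420, 281, 20]) cylinder(h = 149, r = 27);
translate([420, 281, 169]) cylinder(h = 20, r = 80);
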